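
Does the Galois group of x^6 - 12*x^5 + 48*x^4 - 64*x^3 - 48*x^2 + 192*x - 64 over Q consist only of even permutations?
The polynomial is irreducible of degree 6 over Q. Its discriminant is -450868486864896, which is not a perfect square. A Galois group lies in the alternating group exactly when the discriminant is a square in Q, so the Galois group (A_4 x C_2) is not contained in A_6.

No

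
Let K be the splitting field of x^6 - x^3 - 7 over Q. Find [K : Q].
The degree of the splitting field over Q equals the order of the Galois group, so first determine the group. The polynomial f is an irreducible sextic over Q, so G = Gal(f/Q) is one of the 16 transitive subgroups 6T1, ..., 6T16 of S_6. The discriminant of f is 871199469, which is not a perfect square, so G is not contained in A_6. The transitive groups of degree 6 not contained in A_6 are: C_6 (6T1, order 6), S_3 (6T2, order 6), D_6 (6T3, order 12), C_3 x S_3 (6T5, order 18), A_4 x C_2 (6T6, order 24), S_4 (6T8, order 24), S_3 x S_3 (6T9, order 36), S_4 x C_2 (6T11, order 48), (S_3 x S_3) : C_2 (6T13, order 72), PGL(2,5) (6T14, order 120), S_6 (6T16, order 720). By Dedekind's theorem, for a prime p not dividing disc(f) the degrees of the irreducible factors of f mod p form the cycle type of an element of G. Factoring f modulo the 16 such primes p <= 67 (skipping 3, 7, 29, which divide the discriminant), each new pattern first appears at: mod 2: f = (x^6 + x^3 + 1), pattern 6; mod 5: f = (x + 1)(x + 2)(x^2 + 3x + 4)(x^2 + 4x + 1), pattern 2+2+1+1; mod 13: f = (x + 2)(x + 5)(x + 6)(x^3 + 4), pattern 3+1+1+1; mod 19: f = (x^2 + 10x + 15)(x^2 + 13x + 13)(x^2 + 15x + 10), pattern 2+2+2; mod 67: f = (x^3 + 18)(x^3 + 48), pattern 3+3. No other pattern occurs in this range, so the set of observed cycle types is {6, 2+2+1+1, 3+1+1+1, 2+2+2, 3+3}. The candidates containing elements of all these cycle types are S_3 x S_3 (6T9) of order 36, (S_3 x S_3) : C_2 (6T13) of order 72, S_6 (6T16) of order 720; the others are excluded. The observed types are precisely the cycle types that occur in S_3 x S_3 (6T9) (apart from the identity). Each of the other remaining candidates has further cycle types, and by the Chebotarev density theorem the matching factorization patterns would occur for a proportion of primes equal to their share of the group: (S_3 x S_3) : C_2 (6T13) additionally contains elements of type 4+2, 3+2+1, 2+1+1+1+1 (36 of its 72 elements, about 50% of primes); S_6 (6T16) additionally contains elements of type 5+1, 4+2, 4+1+1, 3+2+1, 2+1+1+1+1 (459 of its 720 elements, about 64% of primes). None of the 16 primes tested shows any such pattern (for each of these groups the chance of that is below 10^-4), which rules them out. Hence G = S_3 x S_3 (6T9), of order 36. The Galois group S_3 x S_3 (6T9) has order 36, so the splitting field has degree 36 over Q.

36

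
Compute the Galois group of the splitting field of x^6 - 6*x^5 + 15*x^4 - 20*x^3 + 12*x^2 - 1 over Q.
A_4 x C_2 (also written A4xC2)

The polynomial f is an irreducible sextic over Q, so G = Gal(f/Q) is one of the 16 transitive subgroups 6T1, ..., 6T16 of S_6. The discriminant of f is -419904, which is not a perfect square, so G is not contained in A_6. The transitive groups of degree 6 not contained in A_6 are: C_6 (6T1, order 6), S_3 (6T2, order 6), D_6 (6T3, order 12), C_3 x S_3 (6T5, order 18), A_4 x C_2 (6T6, order 24), S_4 (6T8, order 24), S_3 x S_3 (6T9, order 36), S_4 x C_2 (6T11, order 48), (S_3 x S_3) : C_2 (6T13, order 72), PGL(2,5) (6T14, order 120), S_6 (6T16, order 720). By Dedekind's theorem, for a prime p not dividing disc(f) the degrees of the irreducible factors of f mod p form the cycle type of an element of G. Factoring f modulo the 33 such primes p <= 149 (skipping 2, 3, which divide the discriminant), each new pattern first appears at: mod 5: f = (x^3 + 4x + 2)(x^3 + 4x^2 + x + 2), pattern 3+3; mod 7: f = (x^6 + x^5 + x^4 + x^3 + 5x^2 + 6), pattern 6; mod 17: f = (x + 7)(x + 8)(x^2 + 15x + 4)(x^2 + 15x + 11), pattern 2+2+1+1; mod 19: f = (x + 2)(x + 7)(x + 10)(x + 15)(x^2 + 17x + 17), pattern 2+1+1+1+1; mod 71: f = (x^2 + 69x + 17)(x^2 + 69x + 26)(x^2 + 69x + 31), pattern 2+2+2. No other pattern occurs in this range, so the set of observed cycle types is {3+3, 6, 2+2+1+1, 2+1+1+1+1, 2+2+2}. The candidates containing elements of all these cycle types are A_4 x C_2 (6T6) of order 24, S_4 x C_2 (6T11) of order 48, (S_3 x S_3) : C_2 (6T13) of order 72, S_6 (6T16) of order 720; the others are excluded. The observed types are precisely the cycle types that occur in A_4 x C_2 (6T6) (apart from the identity). Each of the other remaining candidates has further cycle types, and by the Chebotarev density theorem the matching factorization patterns would occur for a proportion of primes equal to their share of the group: S_4 x C_2 (6T11) additionally contains elements of type 4+2, 4+1+1 (12 of its 48 elements, about 25% of primes); (S_3 x S_3) : C_2 (6T13) additionally contains elements of type 4+2, 3+2+1, 3+1+1+1 (34 of its 72 elements, about 47% of primes); S_6 (6T16) additionally contains elements of type 5+1, 4+2, 4+1+1, 3+2+1, 3+1+1+1 (484 of its 720 elements, about 67% of primes). None of the 33 primes tested shows any such pattern (for each of these groups the chance of that is below 10^-4), which rules them out. Hence G = A_4 x C_2 (6T6), of order 24.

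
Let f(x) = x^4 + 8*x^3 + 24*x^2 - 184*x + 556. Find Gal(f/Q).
The polynomial is an irreducible quartic over Q and its discriminant is 176319369216 = 419904^2, a perfect square, so the Galois group is contained in A_4. The resolvent cubic y^3 - 24*y^2 - 3696*y - 16064 is irreducible over Q. An irreducible resolvent with square discriminant gives A_4.

A_4 (also written A4)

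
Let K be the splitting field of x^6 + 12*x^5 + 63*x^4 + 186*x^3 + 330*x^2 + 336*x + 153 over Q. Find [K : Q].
120

The degree of the splitting field over Q equals the order of the Galois group, so first determine the group. The polynomial f is an irreducible sextic over Q, so G = Gal(f/Q) is one of the 16 transitive subgroups 6T1, ..., 6T16 of S_6. The discriminant of f is -16003008, which is not a perfect square, so G is not contained in A_6. The transitive groups of degree 6 not contained in A_6 are: C_6 (6T1, order 6), S_3 (6T2, order 6), D_6 (6T3, order 12), C_3 x S_3 (6T5, order 18), A_4 x C_2 (6T6, order 24), S_4 (6T8, order 24), S_3 x S_3 (6T9, order 36), S_4 x C_2 (6T11, order 48), (S_3 x S_3) : C_2 (6T13, order 72), PGL(2,5) (6T14, order 120), S_6 (6T16, order 720). By Dedekind's theorem, for a prime p not dividing disc(f) the degrees of the irreducible factors of f mod p form the cycle type of an element of G. Factoring f modulo the 21 such primes p <= 89 (skipping 2, 3, 7, which divide the discriminant), each new pattern first appears at: mod 5: f = (x^6 + 2x^5 + 3x^4 + x^3 + x + 3), pattern 6; mod 11: f = (x + 4)(x^5 + 8x^4 + 9x^3 + 7x^2 + 5x + 8), pattern 5+1; mod 13: f = (x + 1)(x + 10)(x^4 + x^3 + 3x^2 + 1), pattern 4+1+1; mod 23: f = (x + 18)(x + 22)(x^2 + 19x + 5)(x^2 + 22x + 19), pattern 2+2+1+1; mod 43: f = (x^3 + 25x^2 + 35)(x^3 + 30x^2 + x + 40), pattern 3+3; mod 61: f = (x^2 + 18x + 30)(x^2 + 22x + 52)(x^2 + 33x + 34), pattern 2+2+2. No other pattern occurs in this range, so the set of observed cycle types is {6, 5+1, 4+1+1, 2+2+1+1, 3+3, 2+2+2}. The candidates containing elements of all these cycle types are PGL(2,5) (6T14) of order 120, S_6 (6T16) of order 720; the others are excluded. The observed types are precisely the cycle types that occur in PGL(2,5) (6T14) (apart from the identity). Each of the other remaining candidates has further cycle types, and by the Chebotarev density theorem the matching factorization patterns would occur for a proportion of primes equal to their share of the group: S_6 (6T16) additionally contains elements of type 4+2, 3+2+1, 3+1+1+1, 2+1+1+1+1 (265 of its 720 elements, about 37% of primes). None of the 21 primes tested shows any such pattern (for each of these groups the chance of that is below 10^-4), which rules them out. Hence G = PGL(2,5) (6T14), of order 120. The Galois group PGL(2,5) (6T14) has order 120, so the splitting field has degree 120 over Q.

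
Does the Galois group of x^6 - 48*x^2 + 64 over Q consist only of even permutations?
The polynomial is irreducible of degree 6 over Q. Its discriminant is -450868486864896, which is not a perfect square. A Galois group lies in the alternating group exactly when the discriminant is a square in Q, so the Galois group (A_4 x C_2) is not contained in A_6.

No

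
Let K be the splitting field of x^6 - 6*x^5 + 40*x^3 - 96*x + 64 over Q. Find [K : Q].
6

The degree of the splitting field over Q equals the order of the Galois group, so first determine the group. The polynomial f is an irreducible sextic over Q, so G = Gal(f/Q) is one of the 16 transitive subgroups 6T1, ..., 6T16 of S_6. The discriminant of f is -37572373905408, which is not a perfect square, so G is not contained in A_6. The transitive groups of degree 6 not contained in A_6 are: C_6 (6T1, order 6), S_3 (6T2, order 6), D_6 (6T3, order 12), C_3 x S_3 (6T5, order 18), A_4 x C_2 (6T6, order 24), S_4 (6T8, order 24), S_3 x S_3 (6T9, order 36), S_4 x C_2 (6T11, order 48), (S_3 x S_3) : C_2 (6T13, order 72), PGL(2,5) (6T14, order 120), S_6 (6T16, order 720). By Dedekind's theorem, for a prime p not dividing disc(f) the degrees of the irreducible factors of f mod p form the cycle type of an element of G. Factoring f modulo the 23 such primes p <= 97 (skipping 2, 3, which divide the discriminant), each new pattern first appears at: mod 5: f = (x^2 + 2x + 4)(x^2 + 3x + 3)(x^2 + 4x + 2), pattern 2+2+2; mod 7: f = (x^3 + 2x^2 + 5x + 1)(x^3 + 6x^2 + 4x + 1), pattern 3+3; mod 31: f = (x + 6)(x + 11)(x + 14)(x + 15)(x + 18)(x + 23), pattern 1+1+1+1+1+1. No other pattern occurs in this range, so the set of observed cycle types is {2+2+2, 3+3, 1+1+1+1+1+1}. The candidates containing elements of all these cycle types are C_6 (6T1) of order 6, S_3 (6T2) of order 6, D_6 (6T3) of order 12, C_3 x S_3 (6T5) of order 18, A_4 x C_2 (6T6) of order 24, S_4 (6T8) of order 24, S_3 x S_3 (6T9) of order 36, S_4 x C_2 (6T11) of order 48, (S_3 x S_3) : C_2 (6T13) of order 72, PGL(2,5) (6T14) of order 120, S_6 (6T16) of order 720; the others are excluded. The observed types are precisely the cycle types that occur in S_3 (6T2). Each of the other remaining candidates has further cycle types, and by the Chebotarev density theorem the matching factorization patterns would occur for a proportion of primes equal to their share of the group: C_6 (6T1) additionally contains elements of type 6 (2 of its 6 elements, about 33% of primes); D_6 (6T3) additionally contains elements of type 6, 2+2+1+1 (5 of its 12 elements, about 42% of primes); C_3 x S_3 (6T5) additionally contains elements of type 6, 3+1+1+1 (10 of its 18 elements, about 56% of primes); A_4 x C_2 (6T6) additionally contains elements of type 6, 2+2+1+1, 2+1+1+1+1 (14 of its 24 elements, about 58% of primes); S_4 (6T8) additionally contains elements of type 4+1+1, 2+2+1+1 (9 of its 24 elements, about 38% of primes); S_3 x S_3 (6T9) additionally contains elements of type 6, 3+1+1+1, 2+2+1+1 (25 of its 36 elements, about 69% of primes); S_4 x C_2 (6T11) additionally contains elements of type 6, 4+2, 4+1+1, 2+2+1+1, 2+1+1+1+1 (32 of its 48 elements, about 67% of primes); (S_3 x S_3) : C_2 (6T13) additionally contains elements of type 6, 4+2, 3+2+1, 3+1+1+1, 2+2+1+1, 2+1+1+1+1 (61 of its 72 elements, about 85% of primes); PGL(2,5) (6T14) additionally contains elements of type 6, 5+1, 4+1+1, 2+2+1+1 (89 of its 120 elements, about 74% of primes); S_6 (6T16) additionally contains elements of type 6, 5+1, 4+2, 4+1+1, 3+2+1, 3+1+1+1, 2+2+1+1, 2+1+1+1+1 (664 of its 720 elements, about 92% of primes). None of the 23 primes tested shows any such pattern (for each of these groups the chance of that is below 10^-4), which rules them out. Hence G = S_3 (6T2), of order 6. The Galois group S_3 (6T2) has order 6, so the splitting field has degree 6 over Q.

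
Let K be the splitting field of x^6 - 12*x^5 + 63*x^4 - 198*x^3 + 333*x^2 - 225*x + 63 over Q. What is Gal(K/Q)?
The polynomial f is an irreducible sextic over Q, so G = Gal(f/Q) is one of the 16 transitive subgroups 6T1, ..., 6T16 of S_6. The discriminant of f is 778002905803725, which is not a perfect square, so G is not contained in A_6. The transitive groups of degree 6 not contained in A_6 are: C_6 (6T1, order 6), S_3 (6T2, order 6), D_6 (6T3, order 12), C_3 x S_3 (6T5, order 18), A_4 x C_2 (6T6, order 24), S_4 (6T8, order 24), S_3 x S_3 (6T9, order 36), S_4 x C_2 (6T11, order 48), (S_3 x S_3) : C_2 (6T13, order 72), PGL(2,5) (6T14, order 120), S_6 (6T16, order 720). By Dedekind's theorem, for a prime p not dividing disc(f) the degrees of the irreducible factors of f mod p form the cycle type of an element of G. Factoring f modulo the 15 such primes p <= 67 (skipping 3, 5, 7, 29, which divide the discriminant), each new pattern first appears at: mod 2: f = (x^6 + x^4 + x^2 + x + 1), pattern 6; mod 13: f = (x + 5)(x + 7)(x + 8)(x^3 + 7x^2 + 9), pattern 3+1+1+1; mod 19: f = (x^2 + 4x + 1)(x^2 + 11x + 2)(x^2 + 11x + 3), pattern 2+2+2; mod 23: f = (x + 9)(x + 11)(x^2 + 6x + 10)(x^2 + 8x + 17), pattern 2+2+1+1; mod 67: f = (x^3 + 61x^2 + 2x + 5)(x^3 + 61x^2 + 25x + 26), pattern 3+3. No other pattern occurs in this range, so the set of observed cycle types is {6, 3+1+1+1, 2+2+2, 2+2+1+1, 3+3}. The candidates containing elements of all these cycle types are S_3 x S_3 (6T9) of order 36, (S_3 x S_3) : C_2 (6T13) of order 72, S_6 (6T16) of order 720; the others are excluded. The observed types are precisely the cycle types that occur in S_3 x S_3 (6T9) (apart from the identity). Each of the other remaining candidates has further cycle types, and by the Chebotarev density theorem the matching factorization patterns would occur for a proportion of primes equal to their share of the group: (S_3 x S_3) : C_2 (6T13) additionally contains elements of type 4+2, 3+2+1, 2+1+1+1+1 (36 of its 72 elements, about 50% of primes); S_6 (6T16) additionally contains elements of type 5+1, 4+2, 4+1+1, 3+2+1, 2+1+1+1+1 (459 of its 720 elements, about 64% of primes). None of the 15 primes tested shows any such pattern (for each of these groups the chance of that is below 10^-4), which rules them out. Hence G = S_3 x S_3 (6T9), of order 36.

S_3 x S_3 (order 36)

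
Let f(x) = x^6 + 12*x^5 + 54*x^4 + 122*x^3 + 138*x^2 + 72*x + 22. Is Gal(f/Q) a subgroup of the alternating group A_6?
No

The polynomial is irreducible of degree 6 over Q. Its discriminant is 297538935552, which is not a perfect square. A Galois group lies in the alternating group exactly when the discriminant is a square in Q, so the Galois group (S_3 x S_3) is not contained in A_6.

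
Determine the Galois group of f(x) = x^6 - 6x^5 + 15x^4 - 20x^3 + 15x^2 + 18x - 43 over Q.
6T15: A_6

The polynomial f is an irreducible sextic over Q, so G = Gal(f/Q) is one of the 16 transitive subgroups 6T1, ..., 6T16 of S_6. The discriminant of f is 746496000000 = 864000^2, a perfect square, so G is contained in A_6. The transitive groups of degree 6 contained in A_6 are: A_4 (6T4, order 12), S_4 (6T7, order 24), (C_3 x C_3) : C_4 (6T10, order 36), PSL(2,5) (6T12, order 60), A_6 (6T15, order 360). By Dedekind's theorem, for a prime p not dividing disc(f) the degrees of the irreducible factors of f mod p form the cycle type of an element of G. Factoring f modulo the 6 such primes p <= 23 (skipping 2, 3, 5, which divide the discriminant), each new pattern first appears at: mod 7: f = (x + 2)(x^5 + 6x^4 + 3x^3 + 2x^2 + 4x + 3), pattern 5+1; mod 23: f = (x + 6)(x + 11)(x + 20)(x^3 + 3x^2 + 4x + 8), pattern 3+1+1+1. No other pattern occurs in this range, so the set of observed cycle types is {5+1, 3+1+1+1}. Among the candidates above, the only group containing elements of all these cycle types is A_6 (6T15) — each of A_4 (6T4), S_4 (6T7), (C_3 x C_3) : C_4 (6T10), PSL(2,5) (6T12) lacks at least one of them. Hence G = A_6 (6T15), of order 360.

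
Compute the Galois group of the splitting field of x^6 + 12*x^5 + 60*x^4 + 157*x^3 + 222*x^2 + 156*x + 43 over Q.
The polynomial f is an irreducible sextic over Q, so G = Gal(f/Q) is one of the 16 transitive subgroups 6T1, ..., 6T16 of S_6. The discriminant of f is -177147, which is not a perfect square, so G is not contained in A_6. The transitive groups of degree 6 not contained in A_6 are: C_6 (6T1, order 6), S_3 (6T2, order 6), D_6 (6T3, order 12), C_3 x S_3 (6T5, order 18), A_4 x C_2 (6T6, order 24), S_4 (6T8, order 24), S_3 x S_3 (6T9, order 36), S_4 x C_2 (6T11, order 48), (S_3 x S_3) : C_2 (6T13, order 72), PGL(2,5) (6T14, order 120), S_6 (6T16, order 720). By Dedekind's theorem, for a prime p not dividing disc(f) the degrees of the irreducible factors of f mod p form the cycle type of an element of G. Factoring f modulo the 33 such primes p <= 139 (skipping 3, which divides the discriminant), each new pattern first appears at: mod 2: f = (x^6 + x^3 + 1), pattern 6; mod 7: f = (x + 3)(x + 4)(x + 6)(x^3 + 6x^2 + 5x + 4), pattern 3+1+1+1; mod 17: f = (x^2 + 5x + 13)(x^2 + 8x + 2)(x^2 + 16x + 1), pattern 2+2+2; mod 19: f = (x^3 + 6x^2 + 12x + 14)(x^3 + 6x^2 + 12x + 18), pattern 3+3; mod 73: f = (x + 15)(x + 23)(x + 24)(x + 31)(x + 32)(x + 33), pattern 1+1+1+1+1+1. No other pattern occurs in this range, so the set of observed cycle types is {6, 3+1+1+1, 2+2+2, 3+3, 1+1+1+1+1+1}. The candidates containing elements of all these cycle types are C_3 x S_3 (6T5) of order 18, S_3 x S_3 (6T9) of order 36, (S_3 x S_3) : C_2 (6T13) of order 72, S_6 (6T16) of order 720; the others are excluded. The observed types are precisely the cycle types that occur in C_3 x S_3 (6T5). Each of the other remaining candidates has further cycle types, and by the Chebotarev density theorem the matching factorization patterns would occur for a proportion of primes equal to their share of the group: S_3 x S_3 (6T9) additionally contains elements of type 2+2+1+1 (9 of its 36 elements, about 25% of primes); (S_3 x S_3) : C_2 (6T13) additionally contains elements of type 4+2, 3+2+1, 2+2+1+1, 2+1+1+1+1 (45 of its 72 elements, about 62% of primes); S_6 (6T16) additionally contains elements of type 5+1, 4+2, 4+1+1, 3+2+1, 2+2+1+1, 2+1+1+1+1 (504 of its 720 elements, about 70% of primes). None of the 33 primes tested shows any such pattern (for each of these groups the chance of that is below 10^-4), which rules them out. Hence G = C_3 x S_3 (6T5), of order 18.

C_3 x S_3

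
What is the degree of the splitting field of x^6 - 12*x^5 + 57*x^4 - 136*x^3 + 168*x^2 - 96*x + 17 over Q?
24

The degree of the splitting field over Q equals the order of the Galois group, so first determine the group. The polynomial f is an irreducible sextic over Q, so G = Gal(f/Q) is one of the 16 transitive subgroups 6T1, ..., 6T16 of S_6. The discriminant of f is -419904, which is not a perfect square, so G is not contained in A_6. The transitive groups of degree 6 not contained in A_6 are: C_6 (6T1, order 6), S_3 (6T2, order 6), D_6 (6T3, order 12), C_3 x S_3 (6T5, order 18), A_4 x C_2 (6T6, order 24), S_4 (6T8, order 24), S_3 x S_3 (6T9, order 36), S_4 x C_2 (6T11, order 48), (S_3 x S_3) : C_2 (6T13, order 72), PGL(2,5) (6T14, order 120), S_6 (6T16, order 720). By Dedekind's theorem, for a prime p not dividing disc(f) the degrees of the irreducible factors of f mod p form the cycle type of an element of G. Factoring f modulo the 33 such primes p <= 149 (skipping 2, 3, which divide the discriminant), each new pattern first appears at: mod 5: f = (x^3 + 2x + 1)(x^3 + 3x^2 + 2), pattern 3+3; mod 7: f = (x^6 + 2x^5 + x^4 + 4x^3 + 2x + 3), pattern 6; mod 17: f = (x)(x + 13)(x^2 + 13x + 10)(x^2 + 13x + 16), pattern 2+2+1+1; mod 19: f = (x + 4)(x + 5)(x + 10)(x + 11)(x^2 + 15x + 10), pattern 2+1+1+1+1; mod 71: f = (x^2 + 67x + 44)(x^2 + 67x + 49)(x^2 + 67x + 58), pattern 2+2+2. No other pattern occurs in this range, so the set of observed cycle types is {3+3, 6, 2+2+1+1, 2+1+1+1+1, 2+2+2}. The candidates containing elements of all these cycle types are A_4 x C_2 (6T6) of order 24, S_4 x C_2 (6T11) of order 48, (S_3 x S_3) : C_2 (6T13) of order 72, S_6 (6T16) of order 720; the others are excluded. The observed types are precisely the cycle types that occur in A_4 x C_2 (6T6) (apart from the identity). Each of the other remaining candidates has further cycle types, and by the Chebotarev density theorem the matching factorization patterns would occur for a proportion of primes equal to their share of the group: S_4 x C_2 (6T11) additionally contains elements of type 4+2, 4+1+1 (12 of its 48 elements, about 25% of primes); (S_3 x S_3) : C_2 (6T13) additionally contains elements of type 4+2, 3+2+1, 3+1+1+1 (34 of its 72 elements, about 47% of primes); S_6 (6T16) additionally contains elements of type 5+1, 4+2, 4+1+1, 3+2+1, 3+1+1+1 (484 of its 720 elements, about 67% of primes). None of the 33 primes tested shows any such pattern (for each of these groups the chance of that is below 10^-4), which rules them out. Hence G = A_4 x C_2 (6T6), of order 24. The Galois group A_4 x C_2 (6T6) has order 24, so the splitting field has degree 24 over Q.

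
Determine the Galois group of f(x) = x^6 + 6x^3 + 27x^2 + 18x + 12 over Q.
The polynomial f is an irreducible sextic over Q, so G = Gal(f/Q) is one of the 16 transitive subgroups 6T1, ..., 6T16 of S_6. The discriminant of f is -1160950579200, which is not a perfect square, so G is not contained in A_6. The transitive groups of degree 6 not contained in A_6 are: C_6 (6T1, order 6), S_3 (6T2, order 6), D_6 (6T3, order 12), C_3 x S_3 (6T5, order 18), A_4 x C_2 (6T6, order 24), S_4 (6T8, order 24), S_3 x S_3 (6T9, order 36), S_4 x C_2 (6T11, order 48), (S_3 x S_3) : C_2 (6T13, order 72), PGL(2,5) (6T14, order 120), S_6 (6T16, order 720). By Dedekind's theorem, for a prime p not dividing disc(f) the degrees of the irreducible factors of f mod p form the cycle type of an element of G. Factoring f modulo the 23 such primes p <= 101 (skipping 2, 3, 5, which divide the discriminant), each new pattern first appears at: mod 7: f = (x^3 + x + 1)(x^3 + 6x + 5), pattern 3+3; mod 11: f = (x^2 + 6x + 10)(x^2 + 7x + 2)(x^2 + 9x + 5), pattern 2+2+2; mod 61: f = (x + 24)(x + 26)(x + 43)(x + 47)(x + 49)(x + 55), pattern 1+1+1+1+1+1. No other pattern occurs in this range, so the set of observed cycle types is {3+3, 2+2+2, 1+1+1+1+1+1}. The candidates containing elements of all these cycle types are C_6 (6T1) of order 6, S_3 (6T2) of order 6, D_6 (6T3) of order 12, C_3 x S_3 (6T5) of order 18, A_4 x C_2 (6T6) of order 24, S_4 (6T8) of order 24, S_3 x S_3 (6T9) of order 36, S_4 x C_2 (6T11) of order 48, (S_3 x S_3) : C_2 (6T13) of order 72, PGL(2,5) (6T14) of order 120, S_6 (6T16) of order 720; the others are excluded. The observed types are precisely the cycle types that occur in S_3 (6T2). Each of the other remaining candidates has further cycle types, and by the Chebotarev density theorem the matching factorization patterns would occur for a proportion of primes equal to their share of the group: C_6 (6T1) additionally contains elements of type 6 (2 of its 6 elements, about 33% of primes); D_6 (6T3) additionally contains elements of type 6, 2+2+1+1 (5 of its 12 elements, about 42% of primes); C_3 x S_3 (6T5) additionally contains elements of type 6, 3+1+1+1 (10 of its 18 elements, about 56% of primes); A_4 x C_2 (6T6) additionally contains elements of type 6, 2+2+1+1, 2+1+1+1+1 (14 of its 24 elements, about 58% of primes); S_4 (6T8) additionally contains elements of type 4+1+1, 2+2+1+1 (9 of its 24 elements, about 38% of primes); S_3 x S_3 (6T9) additionally contains elements of type 6, 3+1+1+1, 2+2+1+1 (25 of its 36 elements, about 69% of primes); S_4 x C_2 (6T11) additionally contains elements of type 6, 4+2, 4+1+1, 2+2+1+1, 2+1+1+1+1 (32 of its 48 elements, about 67% of primes); (S_3 x S_3) : C_2 (6T13) additionally contains elements of type 6, 4+2, 3+2+1, 3+1+1+1, 2+2+1+1, 2+1+1+1+1 (61 of its 72 elements, about 85% of primes); PGL(2,5) (6T14) additionally contains elements of type 6, 5+1, 4+1+1, 2+2+1+1 (89 of its 120 elements, about 74% of primes); S_6 (6T16) additionally contains elements of type 6, 5+1, 4+2, 4+1+1, 3+2+1, 3+1+1+1, 2+2+1+1, 2+1+1+1+1 (664 of its 720 elements, about 92% of primes). None of the 23 primes tested shows any such pattern (for each of these groups the chance of that is below 10^-4), which rules them out. Hence G = S_3 (6T2), of order 6.

S_3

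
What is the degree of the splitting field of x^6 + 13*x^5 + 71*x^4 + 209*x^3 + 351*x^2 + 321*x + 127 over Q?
The degree of the splitting field over Q equals the order of the Galois group, so first determine the group. The polynomial f is an irreducible sextic over Q, so G = Gal(f/Q) is one of the 16 transitive subgroups 6T1, ..., 6T16 of S_6. The discriminant of f is -16807, which is not a perfect square, so G is not contained in A_6. The transitive groups of degree 6 not contained in A_6 are: C_6 (6T1, order 6), S_3 (6T2, order 6), D_6 (6T3, order 12), C_3 x S_3 (6T5, order 18), A_4 x C_2 (6T6, order 24), S_4 (6T8, order 24), S_3 x S_3 (6T9, order 36), S_4 x C_2 (6T11, order 48), (S_3 x S_3) : C_2 (6T13, order 72), PGL(2,5) (6T14, order 120), S_6 (6T16, order 720). By Dedekind's theorem, for a prime p not dividing disc(f) the degrees of the irreducible factors of f mod p form the cycle type of an element of G. Factoring f modulo the 37 such primes p <= 163 (skipping 7, which divides the discriminant), each new pattern first appears at: mod 2: f = (x^3 + x + 1)(x^3 + x^2 + 1), pattern 3+3; mod 3: f = (x^6 + x^5 + 2x^4 + 2x^3 + 1), pattern 6; mod 13: f = (x^2 + 7x + 11)(x^2 + 9x + 2)(x^2 + 10x + 4), pattern 2+2+2; mod 29: f = (x + 6)(x + 7)(x + 8)(x + 11)(x + 15)(x + 24), pattern 1+1+1+1+1+1. No other pattern occurs in this range, so the set of observed cycle types is {3+3, 6, 2+2+2, 1+1+1+1+1+1}. The candidates containing elements of all these cycle types are C_6 (6T1) of order 6, D_6 (6T3) of order 12, C_3 x S_3 (6T5) of order 18, A_4 x C_2 (6T6) of order 24, S_3 x S_3 (6T9) of order 36, S_4 x C_2 (6T11) of order 48, (S_3 x S_3) : C_2 (6T13) of order 72, PGL(2,5) (6T14) of order 120, S_6 (6T16) of order 720; the others are excluded. The observed types are precisely the cycle types that occur in C_6 (6T1). Each of the other remaining candidates has further cycle types, and by the Chebotarev density theorem the matching factorization patterns would occur for a proportion of primes equal to their share of the group: D_6 (6T3) additionally contains elements of type 2+2+1+1 (3 of its 12 elements, about 25% of primes); C_3 x S_3 (6T5) additionally contains elements of type 3+1+1+1 (4 of its 18 elements, about 22% of primes); A_4 x C_2 (6T6) additionally contains elements of type 2+2+1+1, 2+1+1+1+1 (6 of its 24 elements, about 25% of primes); S_3 x S_3 (6T9) additionally contains elements of type 3+1+1+1, 2+2+1+1 (13 of its 36 elements, about 36% of primes); S_4 x C_2 (6T11) additionally contains elements of type 4+2, 4+1+1, 2+2+1+1, 2+1+1+1+1 (24 of its 48 elements, about 50% of primes); (S_3 x S_3) : C_2 (6T13) additionally contains elements of type 4+2, 3+2+1, 3+1+1+1, 2+2+1+1, 2+1+1+1+1 (49 of its 72 elements, about 68% of primes); PGL(2,5) (6T14) additionally contains elements of type 5+1, 4+1+1, 2+2+1+1 (69 of its 120 elements, about 58% of primes); S_6 (6T16) additionally contains elements of type 5+1, 4+2, 4+1+1, 3+2+1, 3+1+1+1, 2+2+1+1, 2+1+1+1+1 (544 of its 720 elements, about 76% of primes). None of the 37 primes tested shows any such pattern (for each of these groups the chance of that is below 10^-4), which rules them out. Hence G = C_6 (6T1), of order 6. The Galois group C_6 (6T1) has order 6, so the splitting field has degree 6 over Q.

6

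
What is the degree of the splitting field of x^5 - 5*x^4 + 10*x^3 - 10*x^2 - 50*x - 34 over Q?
The degree of the splitting field over Q equals the order of the Galois group, so first determine the group. The polynomial f is an irreducible quintic over Q, so G = Gal(f/Q) is a transitive subgroup of S_5: one of C_5 (5T1, order 5), D_5 (5T2, order 10), F_20 (5T3, order 20), A_5 (5T4, order 60) or S_5 (5T5, order 120). The discriminant of f is 58564000000 = 242000^2, a perfect square, so G is contained in A_5. The transitive groups of degree 5 contained in A_5 are: C_5 (5T1, order 5), D_5 (5T2, order 10), A_5 (5T4, order 60). By Dedekind's theorem, for a prime p not dividing disc(f) the degrees of the irreducible factors of f mod p form the cycle type of an element of G. Factoring f modulo the 3 such primes p <= 13 (skipping 2, 5, 11, which divide the discriminant), each new pattern first appears at: mod 3: f = (x^5 + x^4 + x^3 + 2x^2 + x + 2), pattern 5; mod 13: f = (x + 4)(x + 6)(x^3 + 11x^2 + 6x + 4), pattern 3+1+1. No other pattern occurs in this range, so the set of observed cycle types is {5, 3+1+1}. Among the candidates above, the only group containing elements of all these cycle types is A_5 (5T4) — each of C_5 (5T1), D_5 (5T2) lacks at least one of them. Hence G = A_5 (5T4), of order 60. The Galois group A_5 (5T4) has order 60, so the splitting field has degree 60 over Q.

60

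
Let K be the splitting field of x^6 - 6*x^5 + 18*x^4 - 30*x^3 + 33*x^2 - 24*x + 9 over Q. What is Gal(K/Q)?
PGL(2,5), S_5 acting on 6 points

The polynomial f is an irreducible sextic over Q, so G = Gal(f/Q) is one of the 16 transitive subgroups 6T1, ..., 6T16 of S_6. The discriminant of f is -16003008, which is not a perfect square, so G is not contained in A_6. The transitive groups of degree 6 not contained in A_6 are: C_6 (6T1, order 6), S_3 (6T2, order 6), D_6 (6T3, order 12), C_3 x S_3 (6T5, order 18), A_4 x C_2 (6T6, order 24), S_4 (6T8, order 24), S_3 x S_3 (6T9, order 36), S_4 x C_2 (6T11, order 48), (S_3 x S_3) : C_2 (6T13, order 72), PGL(2,5) (6T14, order 120), S_6 (6T16, order 720). By Dedekind's theorem, for a prime p not dividing disc(f) the degrees of the irreducible factors of f mod p form the cycle type of an element of G. Factoring f modulo the 21 such primes p <= 89 (skipping 2, 3, 7, which divide the discriminant), each new pattern first appears at: mod 5: f = (x^6 + 4x^5 + 3x^4 + 3x^2 + x + 4), pattern 6; mod 11: f = (x + 1)(x^5 + 4x^4 + 3x^3 + 9), pattern 5+1; mod 13: f = (x + 7)(x + 11)(x^4 + 2x^3 + 9x^2 + 5x + 4), pattern 4+1+1; mod 23: f = (x + 15)(x + 19)(x^2 + 13x + 3)(x^2 + 16x + 8), pattern 2+2+1+1; mod 43: f = (x^3 + 16x^2 + 6x + 18)(x^3 + 21x^2 + 20x + 22), pattern 3+3; mod 61: f = (x^2 + 12x + 46)(x^2 + 16x + 56)(x^2 + 27x + 5), pattern 2+2+2. No other pattern occurs in this range, so the set of observed cycle types is {6, 5+1, 4+1+1, 2+2+1+1, 3+3, 2+2+2}. The candidates containing elements of all these cycle types are PGL(2,5) (6T14) of order 120, S_6 (6T16) of order 720; the others are excluded. The observed types are precisely the cycle types that occur in PGL(2,5) (6T14) (apart from the identity). Each of the other remaining candidates has further cycle types, and by the Chebotarev density theorem the matching factorization patterns would occur for a proportion of primes equal to their share of the group: S_6 (6T16) additionally contains elements of type 4+2, 3+2+1, 3+1+1+1, 2+1+1+1+1 (265 of its 720 elements, about 37% of primes). None of the 21 primes tested shows any such pattern (for each of these groups the chance of that is below 10^-4), which rules them out. Hence G = PGL(2,5) (6T14), of order 120.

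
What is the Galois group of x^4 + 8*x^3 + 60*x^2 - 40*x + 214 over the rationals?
The polynomial is an irreducible quartic over Q and its discriminant is 53331167232, which is not a perfect square, so the Galois group is not contained in A_4. The resolvent cubic y^3 - 60*y^2 - 1176*y + 36064 has exactly one rational root, so the Galois group is C_4 or D_4. The quartic remains irreducible over Q(sqrt(disc)), so the group is D_4.

D_4, the dihedral group of order 8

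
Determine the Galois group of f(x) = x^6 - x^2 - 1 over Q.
The polynomial f is an irreducible sextic over Q, so G = Gal(f/Q) is one of the 16 transitive subgroups 6T1, ..., 6T16 of S_6. The discriminant of f is 33856 = 184^2, a perfect square, so G is contained in A_6. The transitive groups of degree 6 contained in A_6 are: A_4 (6T4, order 12), S_4 (6T7, order 24), (C_3 x C_3) : C_4 (6T10, order 36), PSL(2,5) (6T12, order 60), A_6 (6T15, order 360). By Dedekind's theorem, for a prime p not dividing disc(f) the degrees of the irreducible factors of f mod p form the cycle type of an element of G. Factoring f modulo the 79 such primes p <= 419 (skipping 2, 23, which divide the discriminant), each new pattern first appears at: mod 3: f = (x^3 + x^2 + 2x + 1)(x^3 + 2x^2 + 2x + 2), pattern 3+3; mod 5: f = (x^2 + 3)(x^4 + 2x^2 + 3), pattern 4+2; mod 19: f = (x + 5)(x + 14)(x^2 + 9x + 15)(x^2 + 10x + 15), pattern 2+2+1+1; mod 223: f = (x + 16)(x + 57)(x + 78)(x + 145)(x + 166)(x + 207), pattern 1+1+1+1+1+1. No other pattern occurs in this range, so the set of observed cycle types is {3+3, 4+2, 2+2+1+1, 1+1+1+1+1+1}. The candidates containing elements of all these cycle types are S_4 (6T7) of order 24, (C_3 x C_3) : C_4 (6T10) of order 36, A_6 (6T15) of order 360; the others are excluded. The observed types are precisely the cycle types that occur in S_4 (6T7). Each of the other remaining candidates has further cycle types, and by the Chebotarev density theorem the matching factorization patterns would occur for a proportion of primes equal to their share of the group: (C_3 x C_3) : C_4 (6T10) additionally contains elements of type 3+1+1+1 (4 of its 36 elements, about 11% of primes); A_6 (6T15) additionally contains elements of type 5+1, 3+1+1+1 (184 of its 360 elements, about 51% of primes). None of the 79 primes tested shows any such pattern (for each of these groups the chance of that is below 10^-4), which rules them out. Hence G = S_4 (6T7), of order 24.

6T7: S_4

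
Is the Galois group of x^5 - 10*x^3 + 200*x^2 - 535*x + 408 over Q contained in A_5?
Yes

The polynomial is irreducible of degree 5 over Q. Its discriminant is 681836544000000 = 26112000^2, a perfect square. A Galois group lies in the alternating group exactly when the discriminant is a square in Q, so the Galois group (D_5) is contained in A_5.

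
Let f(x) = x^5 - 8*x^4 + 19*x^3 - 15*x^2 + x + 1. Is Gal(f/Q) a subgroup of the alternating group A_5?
The polynomial is irreducible of degree 5 over Q. Its discriminant is 14641 = 121^2, a perfect square. A Galois group lies in the alternating group exactly when the discriminant is a square in Q, so the Galois group (C_5) is contained in A_5.

Yes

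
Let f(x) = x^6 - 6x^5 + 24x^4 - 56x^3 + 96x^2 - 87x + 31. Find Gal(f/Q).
The polynomial f is an irreducible sextic over Q, so G = Gal(f/Q) is one of the 16 transitive subgroups 6T1, ..., 6T16 of S_6. The discriminant of f is -68755887963, which is not a perfect square, so G is not contained in A_6. The transitive groups of degree 6 not contained in A_6 are: C_6 (6T1, order 6), S_3 (6T2, order 6), D_6 (6T3, order 12), C_3 x S_3 (6T5, order 18), A_4 x C_2 (6T6, order 24), S_4 (6T8, order 24), S_3 x S_3 (6T9, order 36), S_4 x C_2 (6T11, order 48), (S_3 x S_3) : C_2 (6T13, order 72), PGL(2,5) (6T14, order 120), S_6 (6T16, order 720). By Dedekind's theorem, for a prime p not dividing disc(f) the degrees of the irreducible factors of f mod p form the cycle type of an element of G. Factoring f modulo the 33 such primes p <= 151 (skipping 3, 7, 89, which divide the discriminant), each new pattern first appears at: mod 2: f = (x^6 + x + 1), pattern 6; mod 13: f = (x + 2)(x + 3)(x + 5)(x^3 + 10x^2 + 10x + 11), pattern 3+1+1+1; mod 17: f = (x^2 + 3x + 8)(x^2 + 4x + 11)(x^2 + 4x + 16), pattern 2+2+2; mod 19: f = (x^3 + 16x^2 + 4x + 2)(x^3 + 16x^2 + 11x + 6), pattern 3+3; mod 73: f = (x + 23)(x + 35)(x + 42)(x + 53)(x + 66)(x + 67), pattern 1+1+1+1+1+1. No other pattern occurs in this range, so the set of observed cycle types is {6, 3+1+1+1, 2+2+2, 3+3, 1+1+1+1+1+1}. The candidates containing elements of all these cycle types are C_3 x S_3 (6T5) of order 18, S_3 x S_3 (6T9) of order 36, (S_3 x S_3) : C_2 (6T13) of order 72, S_6 (6T16) of order 720; the others are excluded. The observed types are precisely the cycle types that occur in C_3 x S_3 (6T5). Each of the other remaining candidates has further cycle types, and by the Chebotarev density theorem the matching factorization patterns would occur for a proportion of primes equal to their share of the group: S_3 x S_3 (6T9) additionally contains elements of type 2+2+1+1 (9 of its 36 elements, about 25% of primes); (S_3 x S_3) : C_2 (6T13) additionally contains elements of type 4+2, 3+2+1, 2+2+1+1, 2+1+1+1+1 (45 of its 72 elements, about 62% of primes); S_6 (6T16) additionally contains elements of type 5+1, 4+2, 4+1+1, 3+2+1, 2+2+1+1, 2+1+1+1+1 (504 of its 720 elements, about 70% of primes). None of the 33 primes tested shows any such pattern (for each of these groups the chance of that is below 10^-4), which rules them out. Hence G = C_3 x S_3 (6T5), of order 18.

C_3 x S_3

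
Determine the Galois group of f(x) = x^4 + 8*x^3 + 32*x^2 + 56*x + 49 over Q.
V_4 (also written V4)

The polynomial is an irreducible quartic over Q and its discriminant is 1016064 = 1008^2, a perfect square, so the Galois group is contained in A_4. The resolvent cubic y^3 - 32*y^2 + 252*y splits completely over Q, which gives the Klein four-group V_4.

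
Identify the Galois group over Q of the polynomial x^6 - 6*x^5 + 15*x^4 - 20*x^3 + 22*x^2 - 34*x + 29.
The polynomial f is an irreducible sextic over Q, so G = Gal(f/Q) is one of the 16 transitive subgroups 6T1, ..., 6T16 of S_6. The discriminant of f is -904619968, which is not a perfect square, so G is not contained in A_6. The transitive groups of degree 6 not contained in A_6 are: C_6 (6T1, order 6), S_3 (6T2, order 6), D_6 (6T3, order 12), C_3 x S_3 (6T5, order 18), A_4 x C_2 (6T6, order 24), S_4 (6T8, order 24), S_3 x S_3 (6T9, order 36), S_4 x C_2 (6T11, order 48), (S_3 x S_3) : C_2 (6T13, order 72), PGL(2,5) (6T14, order 120), S_6 (6T16, order 720). By Dedekind's theorem, for a prime p not dividing disc(f) the degrees of the irreducible factors of f mod p form the cycle type of an element of G. Factoring f modulo the 37 such primes p <= 173 (skipping 2, 7, 29, which divide the discriminant), each new pattern first appears at: mod 3: f = (x^6 + x^3 + x^2 + 2x + 2), pattern 6; mod 11: f = (x^3 + 8x^2 + x + 3)(x^3 + 8x^2 + 5x + 6), pattern 3+3; mod 13: f = (x^2 + 6)(x^2 + 8x + 9)(x^2 + 12x + 8), pattern 2+2+2; mod 43: f = (x + 5)(x + 11)(x + 23)(x + 24)(x + 28)(x + 32), pattern 1+1+1+1+1+1. No other pattern occurs in this range, so the set of observed cycle types is {6, 3+3, 2+2+2, 1+1+1+1+1+1}. The candidates containing elements of all these cycle types are C_6 (6T1) of order 6, D_6 (6T3) of order 12, C_3 x S_3 (6T5) of order 18, A_4 x C_2 (6T6) of order 24, S_3 x S_3 (6T9) of order 36, S_4 x C_2 (6T11) of order 48, (S_3 x S_3) : C_2 (6T13) of order 72, PGL(2,5) (6T14) of order 120, S_6 (6T16) of order 720; the others are excluded. The observed types are precisely the cycle types that occur in C_6 (6T1). Each of the other remaining candidates has further cycle types, and by the Chebotarev density theorem the matching factorization patterns would occur for a proportion of primes equal to their share of the group: D_6 (6T3) additionally contains elements of type 2+2+1+1 (3 of its 12 elements, about 25% of primes); C_3 x S_3 (6T5) additionally contains elements of type 3+1+1+1 (4 of its 18 elements, about 22% of primes); A_4 x C_2 (6T6) additionally contains elements of type 2+2+1+1, 2+1+1+1+1 (6 of its 24 elements, about 25% of primes); S_3 x S_3 (6T9) additionally contains elements of type 3+1+1+1, 2+2+1+1 (13 of its 36 elements, about 36% of primes); S_4 x C_2 (6T11) additionally contains elements of type 4+2, 4+1+1, 2+2+1+1, 2+1+1+1+1 (24 of its 48 elements, about 50% of primes); (S_3 x S_3) : C_2 (6T13) additionally contains elements of type 4+2, 3+2+1, 3+1+1+1, 2+2+1+1, 2+1+1+1+1 (49 of its 72 elements, about 68% of primes); PGL(2,5) (6T14) additionally contains elements of type 5+1, 4+1+1, 2+2+1+1 (69 of its 120 elements, about 58% of primes); S_6 (6T16) additionally contains elements of type 5+1, 4+2, 4+1+1, 3+2+1, 3+1+1+1, 2+2+1+1, 2+1+1+1+1 (544 of its 720 elements, about 76% of primes). None of the 37 primes tested shows any such pattern (for each of these groups the chance of that is below 10^-4), which rules them out. Hence G = C_6 (6T1), of order 6.

C_6 (order 6)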